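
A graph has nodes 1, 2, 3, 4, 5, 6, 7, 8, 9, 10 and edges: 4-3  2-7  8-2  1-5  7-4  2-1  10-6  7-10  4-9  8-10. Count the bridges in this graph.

The edges on the cycle 8-2-7-10-8 are not bridges since each lies on that cycle.
But removing 4-3 disconnects 4 from 3; removing 10-6 disconnects 10 from 6; removing 7-4 disconnects 7 from 4; removing 2-1 disconnects 2 from 1 — these are bridges.
In total 6 edges are bridges.

6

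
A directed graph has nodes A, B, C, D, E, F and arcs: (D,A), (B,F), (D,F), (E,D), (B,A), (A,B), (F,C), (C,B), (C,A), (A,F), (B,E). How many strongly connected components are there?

{A, B, C, D, E, F} are all mutually reachable — one SCC of size 6.
That gives 1 strongly connected component.

1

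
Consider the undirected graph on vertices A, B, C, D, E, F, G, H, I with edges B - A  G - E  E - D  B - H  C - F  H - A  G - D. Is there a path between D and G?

From D we can reach D, E, G, which includes G.

Yes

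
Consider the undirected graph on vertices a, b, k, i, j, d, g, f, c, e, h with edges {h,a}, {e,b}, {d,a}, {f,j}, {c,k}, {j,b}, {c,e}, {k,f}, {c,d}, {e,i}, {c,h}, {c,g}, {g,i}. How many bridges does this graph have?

The edges on the cycle c-k-f-j-b-e-c are not bridges since each lies on that cycle.
Every edge lies on some cycle, so there are no bridges.

0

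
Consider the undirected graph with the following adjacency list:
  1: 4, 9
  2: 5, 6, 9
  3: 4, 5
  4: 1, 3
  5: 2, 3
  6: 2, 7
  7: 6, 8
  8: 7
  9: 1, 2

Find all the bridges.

2-6, 6-7, 7-8

The edges on the cycle 2-5-3-4-1-9-2 are not bridges since each lies on that cycle.
But removing 6-7 disconnects 6 from 7; removing 2-6 disconnects 2 from 6; removing 8-7 disconnects 8 from 7 — these are bridges.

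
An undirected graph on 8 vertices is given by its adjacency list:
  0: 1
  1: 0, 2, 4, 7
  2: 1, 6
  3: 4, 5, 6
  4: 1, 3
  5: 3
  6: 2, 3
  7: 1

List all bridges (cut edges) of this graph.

The edges on the cycle 6-2-1-4-3-6 are not bridges since each lies on that cycle.
But removing 1-0 disconnects 1 from 0; removing 3-5 disconnects 3 from 5; removing 1-7 disconnects 1 from 7 — these are bridges.

0-1, 1-7, 3-5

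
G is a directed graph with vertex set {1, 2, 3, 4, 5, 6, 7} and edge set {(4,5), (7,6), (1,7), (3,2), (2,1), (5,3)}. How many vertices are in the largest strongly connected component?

{4} is an SCC by itself.
{2} is an SCC by itself.
{5} is an SCC by itself.
{1} is an SCC by itself.
{3} is an SCC by itself.
(and 2 more singleton SCCs)
The largest has 1 vertex.

1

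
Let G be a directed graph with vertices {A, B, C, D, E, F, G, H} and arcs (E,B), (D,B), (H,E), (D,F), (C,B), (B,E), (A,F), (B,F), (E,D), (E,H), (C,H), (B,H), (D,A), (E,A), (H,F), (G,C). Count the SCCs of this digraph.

{B, D, E, H} are all mutually reachable — one SCC of size 4.
{G} is an SCC by itself.
{A} is an SCC by itself.
{F} is an SCC by itself.
{C} is an SCC by itself.
That gives 5 strongly connected components.

5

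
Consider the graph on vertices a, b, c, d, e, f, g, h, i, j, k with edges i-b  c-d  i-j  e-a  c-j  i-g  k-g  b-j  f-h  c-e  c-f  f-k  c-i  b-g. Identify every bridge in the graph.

The edges on the cycle c-f-k-g-i-c are not bridges since each lies on that cycle.
But removing e-c disconnects e from c; removing f-h disconnects f from h; removing c-d disconnects c from d; removing e-a disconnects e from a — these are bridges.

a-e, c-d, c-e, f-h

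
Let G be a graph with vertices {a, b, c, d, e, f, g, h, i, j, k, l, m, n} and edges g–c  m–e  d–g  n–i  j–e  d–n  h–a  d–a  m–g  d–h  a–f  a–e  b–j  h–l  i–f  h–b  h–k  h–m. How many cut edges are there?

3

The edges on the cycle h-m-e-j-b-h are not bridges since each lies on that cycle.
But removing h–k disconnects h from k; removing h–l disconnects h from l; removing g–c disconnects g from c — these are bridges.
That makes 3 bridges.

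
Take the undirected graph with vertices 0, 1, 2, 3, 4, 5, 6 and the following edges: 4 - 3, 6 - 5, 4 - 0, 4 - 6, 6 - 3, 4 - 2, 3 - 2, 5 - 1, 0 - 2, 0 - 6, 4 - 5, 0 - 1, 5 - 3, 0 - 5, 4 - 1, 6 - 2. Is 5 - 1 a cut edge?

No

After removing 5 - 1, the path 5-4-1 still connects them, so the edge is not a bridge.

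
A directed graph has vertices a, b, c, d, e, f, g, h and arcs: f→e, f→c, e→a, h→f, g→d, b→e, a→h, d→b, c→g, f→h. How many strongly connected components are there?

1

{a, b, c, d, e, f, g, h} are all mutually reachable — one SCC of size 8.
That gives 1 strongly connected component.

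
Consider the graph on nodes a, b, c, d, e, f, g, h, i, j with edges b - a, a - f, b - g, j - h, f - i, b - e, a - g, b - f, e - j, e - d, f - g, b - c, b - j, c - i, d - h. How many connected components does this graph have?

Starting from a we can reach a, b, c, d, e, f, g, h, i, j. That is one component of size 10.
Total: 1 component.

1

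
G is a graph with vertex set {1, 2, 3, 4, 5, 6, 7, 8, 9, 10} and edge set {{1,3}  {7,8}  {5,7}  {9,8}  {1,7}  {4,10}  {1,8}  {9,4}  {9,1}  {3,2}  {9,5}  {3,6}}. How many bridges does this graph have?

5

The edges on the cycle 9-1-7-8-9 are not bridges since each lies on that cycle.
But removing 9 - 4 disconnects 9 from 4; removing 1 - 3 disconnects 1 from 3; removing 6 - 3 disconnects 6 from 3; removing 4 - 10 disconnects 4 from 10 — these are bridges.
In total 5 edges are bridges.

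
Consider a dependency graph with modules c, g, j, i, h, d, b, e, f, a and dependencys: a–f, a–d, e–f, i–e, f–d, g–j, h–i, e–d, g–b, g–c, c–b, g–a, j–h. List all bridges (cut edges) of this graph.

none

The edges on the cycle g-c-b-g are not bridges since each lies on that cycle.
Every edge lies on some cycle, so there are no bridges.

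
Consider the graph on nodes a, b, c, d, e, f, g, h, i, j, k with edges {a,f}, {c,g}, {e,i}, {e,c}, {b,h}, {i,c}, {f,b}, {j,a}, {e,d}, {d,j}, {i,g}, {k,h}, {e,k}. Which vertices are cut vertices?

e

Removing e increases the component count from 1 to 2, so e is a cut vertex.
By contrast removing c leaves 1 component; it is not a cut vertex. No other vertex is a cut vertex either.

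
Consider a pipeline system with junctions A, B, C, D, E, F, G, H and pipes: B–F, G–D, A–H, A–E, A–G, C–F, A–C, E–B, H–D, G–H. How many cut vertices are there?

Removing A increases the component count from 1 to 2, so A is a cut vertex.
By contrast removing B leaves 1 component; it is not a cut vertex. No other vertex is a cut vertex either.

1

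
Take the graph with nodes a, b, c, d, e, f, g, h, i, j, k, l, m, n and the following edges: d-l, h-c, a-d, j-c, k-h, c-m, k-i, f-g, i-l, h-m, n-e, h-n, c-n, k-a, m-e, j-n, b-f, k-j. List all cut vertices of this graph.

Removing f increases the component count from 2 to 3, so f is a cut vertex.
Removing k increases the component count from 2 to 3, so k is a cut vertex.
By contrast removing h leaves 2 components; it is not a cut vertex. No other vertex is a cut vertex either.

f, k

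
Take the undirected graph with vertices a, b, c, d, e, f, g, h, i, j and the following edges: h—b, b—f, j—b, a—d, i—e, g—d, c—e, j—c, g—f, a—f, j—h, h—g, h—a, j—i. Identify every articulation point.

j

Removing j increases the component count from 1 to 2, so j is a cut vertex.
By contrast removing g leaves 1 component; it is not a cut vertex. No other vertex is a cut vertex either.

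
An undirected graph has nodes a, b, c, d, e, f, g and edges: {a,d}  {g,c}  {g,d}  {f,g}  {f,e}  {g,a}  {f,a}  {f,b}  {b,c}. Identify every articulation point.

Removing f increases the component count from 1 to 2, so f is a cut vertex.
By contrast removing g leaves 1 component; it is not a cut vertex. No other vertex is a cut vertex either.

f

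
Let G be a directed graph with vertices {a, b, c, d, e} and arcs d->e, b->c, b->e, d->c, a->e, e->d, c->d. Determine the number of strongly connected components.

{c, d, e} are all mutually reachable — one SCC of size 3.
{a} is an SCC by itself.
{b} is an SCC by itself.
That gives 3 strongly connected components.

3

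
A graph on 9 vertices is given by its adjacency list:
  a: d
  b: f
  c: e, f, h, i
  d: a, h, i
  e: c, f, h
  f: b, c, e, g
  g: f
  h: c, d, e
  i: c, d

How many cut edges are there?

The edges on the cycle c-f-e-c are not bridges since each lies on that cycle.
But removing g-f disconnects g from f; removing d-a disconnects d from a; removing b-f disconnects b from f — these are bridges.
That makes 3 bridges.

3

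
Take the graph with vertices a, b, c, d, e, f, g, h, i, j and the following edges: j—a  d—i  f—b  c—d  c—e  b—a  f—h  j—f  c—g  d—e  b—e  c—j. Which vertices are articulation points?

Removing c increases the component count from 1 to 2, so c is a cut vertex.
Removing d increases the component count from 1 to 2, so d is a cut vertex.
Removing f increases the component count from 1 to 2, so f is a cut vertex.
By contrast removing e leaves 1 component; it is not a cut vertex. No other vertex is a cut vertex either.

c, d, f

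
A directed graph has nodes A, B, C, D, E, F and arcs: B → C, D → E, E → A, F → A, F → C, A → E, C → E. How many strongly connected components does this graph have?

5

{A, E} are all mutually reachable — one SCC of size 2.
{C} is an SCC by itself.
{F} is an SCC by itself.
{B} is an SCC by itself.
{D} is an SCC by itself.
That gives 5 strongly connected components.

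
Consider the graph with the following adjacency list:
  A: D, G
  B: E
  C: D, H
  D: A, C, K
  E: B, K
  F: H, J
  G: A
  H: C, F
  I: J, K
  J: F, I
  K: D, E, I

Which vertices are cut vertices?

Removing A increases the component count from 1 to 2, so A is a cut vertex.
Removing D increases the component count from 1 to 2, so D is a cut vertex.
Removing E increases the component count from 1 to 2, so E is a cut vertex.
Likewise K is a cut vertex.
By contrast removing B leaves 1 component; it is not a cut vertex. No other vertex is a cut vertex either.

A, D, E, K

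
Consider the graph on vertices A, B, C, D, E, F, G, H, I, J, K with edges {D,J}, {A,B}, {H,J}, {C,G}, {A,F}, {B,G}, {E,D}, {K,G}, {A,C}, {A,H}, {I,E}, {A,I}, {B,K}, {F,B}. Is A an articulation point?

Yes

Deleting A raises the number of components from 1 to 2, so A is a cut vertex.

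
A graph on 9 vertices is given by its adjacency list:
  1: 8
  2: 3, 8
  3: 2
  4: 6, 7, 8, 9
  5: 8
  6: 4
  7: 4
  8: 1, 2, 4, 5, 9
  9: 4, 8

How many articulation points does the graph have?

3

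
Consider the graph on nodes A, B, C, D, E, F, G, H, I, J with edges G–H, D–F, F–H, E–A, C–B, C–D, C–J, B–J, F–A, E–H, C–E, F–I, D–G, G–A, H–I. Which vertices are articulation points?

Removing C increases the component count from 1 to 2, so C is a cut vertex.
By contrast removing J leaves 1 component; it is not a cut vertex. No other vertex is a cut vertex either.

C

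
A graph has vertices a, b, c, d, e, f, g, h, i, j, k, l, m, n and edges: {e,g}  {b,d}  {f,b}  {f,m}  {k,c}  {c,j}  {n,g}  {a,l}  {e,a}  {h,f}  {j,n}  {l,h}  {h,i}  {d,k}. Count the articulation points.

Removing f increases the component count from 1 to 2, so f is a cut vertex.
Removing h increases the component count from 1 to 2, so h is a cut vertex.
By contrast removing j leaves 1 component; it is not a cut vertex. No other vertex is a cut vertex either.

2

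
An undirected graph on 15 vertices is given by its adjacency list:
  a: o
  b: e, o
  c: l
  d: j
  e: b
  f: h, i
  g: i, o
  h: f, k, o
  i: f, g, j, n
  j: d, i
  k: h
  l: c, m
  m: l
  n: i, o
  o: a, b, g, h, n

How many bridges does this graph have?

The edges on the cycle o-h-f-i-g-o are not bridges since each lies on that cycle.
But removing i-j disconnects i from j; removing k-h disconnects k from h; removing o-b disconnects o from b; removing o-a disconnects o from a — these are bridges.
In total 8 edges are bridges.

8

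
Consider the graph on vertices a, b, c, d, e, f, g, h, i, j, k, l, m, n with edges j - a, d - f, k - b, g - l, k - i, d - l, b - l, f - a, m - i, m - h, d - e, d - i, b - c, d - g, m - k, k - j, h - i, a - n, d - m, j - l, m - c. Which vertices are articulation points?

Removing a increases the component count from 1 to 2, so a is a cut vertex.
Removing d increases the component count from 1 to 2, so d is a cut vertex.
By contrast removing e leaves 1 component; it is not a cut vertex. No other vertex is a cut vertex either.

a, d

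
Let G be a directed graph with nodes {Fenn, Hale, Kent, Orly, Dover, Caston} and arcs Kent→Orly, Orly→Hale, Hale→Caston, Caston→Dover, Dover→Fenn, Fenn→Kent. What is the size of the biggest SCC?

6

{Fenn, Hale, Kent, Orly, Dover, Caston} are all mutually reachable — one SCC of size 6.
The largest has 6 vertices.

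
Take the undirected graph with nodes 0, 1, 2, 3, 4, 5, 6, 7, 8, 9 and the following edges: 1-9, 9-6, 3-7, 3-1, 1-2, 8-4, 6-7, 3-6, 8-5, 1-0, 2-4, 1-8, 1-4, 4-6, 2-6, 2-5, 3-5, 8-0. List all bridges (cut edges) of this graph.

none

The edges on the cycle 3-1-9-6-3 are not bridges since each lies on that cycle.
Every edge lies on some cycle, so there are no bridges.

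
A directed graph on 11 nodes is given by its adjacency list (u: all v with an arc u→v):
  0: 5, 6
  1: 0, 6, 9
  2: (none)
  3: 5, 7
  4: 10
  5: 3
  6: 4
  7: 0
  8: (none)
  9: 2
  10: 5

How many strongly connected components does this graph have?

5

{0, 3, 4, 5, 6, 7, 10} are all mutually reachable — one SCC of size 7.
{1} is an SCC by itself.
{8} is an SCC by itself.
{2} is an SCC by itself.
{9} is an SCC by itself.
That gives 5 strongly connected components.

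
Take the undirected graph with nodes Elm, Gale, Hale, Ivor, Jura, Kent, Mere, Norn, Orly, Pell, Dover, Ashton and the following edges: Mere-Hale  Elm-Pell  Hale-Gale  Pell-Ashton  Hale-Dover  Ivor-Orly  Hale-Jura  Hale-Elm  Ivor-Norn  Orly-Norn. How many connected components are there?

3

Kent is isolated — a component by itself.
Starting from Ivor we can reach Ivor, Norn, Orly. That is one component of size 3.
Starting from Elm we can reach Elm, Gale, Hale, Jura, Mere, Pell, Dover, Ashton. That is one component of size 8.
Total: 3 components.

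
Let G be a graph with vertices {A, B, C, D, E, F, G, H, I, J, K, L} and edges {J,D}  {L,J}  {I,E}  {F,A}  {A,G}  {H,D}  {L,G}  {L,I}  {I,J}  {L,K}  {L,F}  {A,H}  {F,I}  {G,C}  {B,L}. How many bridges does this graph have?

The edges on the cycle F-A-H-D-J-I-F are not bridges since each lies on that cycle.
But removing K–L disconnects K from L; removing C–G disconnects C from G; removing L–B disconnects L from B; removing I–E disconnects I from E — these are bridges.
That makes 4 bridges.

4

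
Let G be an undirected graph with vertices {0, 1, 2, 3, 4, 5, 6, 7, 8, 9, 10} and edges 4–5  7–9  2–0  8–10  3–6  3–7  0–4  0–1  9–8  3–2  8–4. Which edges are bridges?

0-1, 10-8, 3-6, 4-5

The edges on the cycle 3-7-9-8-4-0-2-3 are not bridges since each lies on that cycle.
But removing 3–6 disconnects 3 from 6; removing 1–0 disconnects 1 from 0; removing 10–8 disconnects 10 from 8; removing 5–4 disconnects 5 from 4 — these are bridges.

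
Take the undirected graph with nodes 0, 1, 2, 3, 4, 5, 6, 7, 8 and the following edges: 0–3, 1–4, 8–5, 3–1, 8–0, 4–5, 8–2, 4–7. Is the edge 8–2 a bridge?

Yes

Removing 8–2 leaves no path between 8 and 2: the component count goes from 2 to 3. So it is a bridge.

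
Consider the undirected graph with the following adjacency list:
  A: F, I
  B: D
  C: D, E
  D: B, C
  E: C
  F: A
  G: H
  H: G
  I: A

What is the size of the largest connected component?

Starting from G we can reach G, H. That is one component of size 2.
Starting from A we can reach A, F, I. That is one component of size 3.
Starting from B we can reach B, C, D, E. That is one component of size 4.
The largest has 4 vertices.

4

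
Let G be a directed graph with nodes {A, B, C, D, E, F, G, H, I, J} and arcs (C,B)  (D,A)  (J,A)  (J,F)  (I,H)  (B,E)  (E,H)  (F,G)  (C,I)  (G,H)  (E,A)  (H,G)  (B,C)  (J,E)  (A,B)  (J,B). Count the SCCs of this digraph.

6

{A, B, C, E} are all mutually reachable — one SCC of size 4.
{G, H} are all mutually reachable — one SCC of size 2.
{F} is an SCC by itself.
{J} is an SCC by itself.
{D} is an SCC by itself.
(and 1 more singleton SCC)
That gives 6 strongly connected components.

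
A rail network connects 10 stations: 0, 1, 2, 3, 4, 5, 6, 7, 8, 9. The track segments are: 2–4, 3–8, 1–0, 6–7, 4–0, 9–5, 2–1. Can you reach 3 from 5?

No

The component containing 5 is {5, 9}, and 3 is not in it.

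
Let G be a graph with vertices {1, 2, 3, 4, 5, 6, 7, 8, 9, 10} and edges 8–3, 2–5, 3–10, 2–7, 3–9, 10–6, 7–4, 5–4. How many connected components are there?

1 is isolated — a component by itself.
Starting from 2 we can reach 2, 4, 5, 7. That is one component of size 4.
Starting from 3 we can reach 3, 6, 8, 9, 10. That is one component of size 5.
Total: 3 components.

3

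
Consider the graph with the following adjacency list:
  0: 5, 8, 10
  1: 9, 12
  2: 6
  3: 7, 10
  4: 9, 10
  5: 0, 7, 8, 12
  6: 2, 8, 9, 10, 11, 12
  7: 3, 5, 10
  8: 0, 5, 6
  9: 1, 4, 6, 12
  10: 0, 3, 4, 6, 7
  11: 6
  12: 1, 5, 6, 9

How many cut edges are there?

2

The edges on the cycle 10-7-3-10 are not bridges since each lies on that cycle.
But removing 6-11 disconnects 6 from 11; removing 6-2 disconnects 6 from 2 — these are bridges.
That makes 2 bridges.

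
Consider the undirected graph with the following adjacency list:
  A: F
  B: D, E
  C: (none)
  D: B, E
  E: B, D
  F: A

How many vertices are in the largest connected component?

3

C is isolated — a component by itself.
Starting from A we can reach A, F. That is one component of size 2.
Starting from B we can reach B, D, E. That is one component of size 3.
The largest has 3 vertices.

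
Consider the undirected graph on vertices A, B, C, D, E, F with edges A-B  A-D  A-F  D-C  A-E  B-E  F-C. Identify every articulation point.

Removing A increases the component count from 1 to 2, so A is a cut vertex.
By contrast removing B leaves 1 component; it is not a cut vertex. No other vertex is a cut vertex either.

A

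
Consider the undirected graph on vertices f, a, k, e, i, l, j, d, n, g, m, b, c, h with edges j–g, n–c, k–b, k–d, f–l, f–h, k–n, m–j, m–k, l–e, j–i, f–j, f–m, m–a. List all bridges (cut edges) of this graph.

The edges on the cycle f-m-j-f are not bridges since each lies on that cycle.
But removing m–k disconnects m from k; removing j–i disconnects j from i; removing k–n disconnects k from n; removing c–n disconnects c from n — these are bridges.
In total 11 edges are bridges.

a-m, b-k, c-n, d-k, e-l, f-h, f-l, g-j, i-j, k-m, k-n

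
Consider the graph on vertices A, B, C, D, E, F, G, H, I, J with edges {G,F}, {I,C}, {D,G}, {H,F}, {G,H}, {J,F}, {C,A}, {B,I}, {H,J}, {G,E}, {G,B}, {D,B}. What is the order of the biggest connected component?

Starting from A we can reach A, B, C, D, E, F, G, H, I, J. That is one component of size 10.
The largest has 10 vertices.

10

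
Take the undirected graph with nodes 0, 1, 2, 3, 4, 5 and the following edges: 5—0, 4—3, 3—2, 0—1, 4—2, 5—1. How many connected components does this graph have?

Starting from 2 we can reach 2, 3, 4. That is one component of size 3.
Starting from 0 we can reach 0, 1, 5. That is one component of size 3.
Total: 2 components.

2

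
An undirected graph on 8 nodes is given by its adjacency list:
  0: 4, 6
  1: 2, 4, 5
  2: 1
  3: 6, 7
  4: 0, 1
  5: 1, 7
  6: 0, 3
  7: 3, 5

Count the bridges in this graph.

The edges on the cycle 7-5-1-4-0-6-3-7 are not bridges since each lies on that cycle.
But removing 1-2 disconnects 1 from 2 — this is a bridge.

1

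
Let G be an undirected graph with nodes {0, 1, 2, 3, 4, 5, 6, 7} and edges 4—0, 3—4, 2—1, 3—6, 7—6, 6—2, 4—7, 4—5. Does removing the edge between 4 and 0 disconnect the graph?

Yes

Removing 4—0 leaves no path between 4 and 0: the component count goes from 1 to 2. So it is a bridge.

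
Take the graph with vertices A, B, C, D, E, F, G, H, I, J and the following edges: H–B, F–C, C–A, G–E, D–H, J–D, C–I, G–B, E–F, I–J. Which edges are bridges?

The edges on the cycle G-E-F-C-I-J-D-H-B-G are not bridges since each lies on that cycle.
But removing A–C disconnects A from C — this is a bridge.

A-C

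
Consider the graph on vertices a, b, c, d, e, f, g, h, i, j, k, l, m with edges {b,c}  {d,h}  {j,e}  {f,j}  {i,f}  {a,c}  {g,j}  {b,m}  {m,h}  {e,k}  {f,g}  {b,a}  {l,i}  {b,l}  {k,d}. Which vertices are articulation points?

b

Removing b increases the component count from 1 to 2, so b is a cut vertex.
By contrast removing c leaves 1 component; it is not a cut vertex. No other vertex is a cut vertex either.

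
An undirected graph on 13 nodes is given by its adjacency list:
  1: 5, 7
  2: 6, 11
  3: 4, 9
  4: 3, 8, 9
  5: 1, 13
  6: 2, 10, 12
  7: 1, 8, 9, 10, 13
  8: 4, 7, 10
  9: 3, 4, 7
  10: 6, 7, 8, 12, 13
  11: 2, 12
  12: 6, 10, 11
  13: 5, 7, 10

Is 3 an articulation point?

No

Deleting 3 leaves 1 component (was 1) (its neighbors 4, 9 remain connected to each other), so 3 is not a cut vertex.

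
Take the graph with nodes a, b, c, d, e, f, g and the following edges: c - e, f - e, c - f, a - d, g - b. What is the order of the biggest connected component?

Starting from b we can reach b, g. That is one component of size 2.
Starting from a we can reach a, d. That is one component of size 2.
Starting from c we can reach c, e, f. That is one component of size 3.
The largest has 3 vertices.

3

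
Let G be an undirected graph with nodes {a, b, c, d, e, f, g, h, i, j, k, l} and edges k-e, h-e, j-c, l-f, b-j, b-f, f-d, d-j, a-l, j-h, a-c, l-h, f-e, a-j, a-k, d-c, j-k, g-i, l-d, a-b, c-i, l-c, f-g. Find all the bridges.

none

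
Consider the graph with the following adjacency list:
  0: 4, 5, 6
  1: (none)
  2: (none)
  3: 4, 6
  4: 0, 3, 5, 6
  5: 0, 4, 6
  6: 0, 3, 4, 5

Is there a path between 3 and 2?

The component containing 3 is {0, 3, 4, 5, 6}, and 2 is not in it.

No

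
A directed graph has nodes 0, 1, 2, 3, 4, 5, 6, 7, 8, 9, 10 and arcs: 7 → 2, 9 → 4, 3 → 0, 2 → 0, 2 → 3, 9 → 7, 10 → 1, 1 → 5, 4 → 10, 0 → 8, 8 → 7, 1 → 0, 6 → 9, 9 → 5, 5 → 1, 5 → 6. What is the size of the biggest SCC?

{1, 4, 5, 6, 9, 10} are all mutually reachable — one SCC of size 6.
{0, 2, 3, 7, 8} are all mutually reachable — one SCC of size 5.
The largest has 6 vertices.

6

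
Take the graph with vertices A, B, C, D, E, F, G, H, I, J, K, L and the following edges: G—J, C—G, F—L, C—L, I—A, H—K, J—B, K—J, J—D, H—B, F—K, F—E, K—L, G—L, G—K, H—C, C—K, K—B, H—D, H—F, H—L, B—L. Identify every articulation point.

Removing F increases the component count from 2 to 3, so F is a cut vertex.
By contrast removing L leaves 2 components; it is not a cut vertex. No other vertex is a cut vertex either.

F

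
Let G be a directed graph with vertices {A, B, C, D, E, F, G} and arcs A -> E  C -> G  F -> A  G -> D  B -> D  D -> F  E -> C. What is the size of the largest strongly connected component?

6

{A, C, D, E, F, G} are all mutually reachable — one SCC of size 6.
{B} is an SCC by itself.
The largest has 6 vertices.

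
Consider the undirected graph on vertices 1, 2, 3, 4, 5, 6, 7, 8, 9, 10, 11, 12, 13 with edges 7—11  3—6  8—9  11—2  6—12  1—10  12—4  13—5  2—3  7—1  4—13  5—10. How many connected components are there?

2

Starting from 8 we can reach 8, 9. That is one component of size 2.
Starting from 1 we can reach 1, 2, 3, 4, 5, 6, 7, 10, 11, 12, 13. That is one component of size 11.
Total: 2 components.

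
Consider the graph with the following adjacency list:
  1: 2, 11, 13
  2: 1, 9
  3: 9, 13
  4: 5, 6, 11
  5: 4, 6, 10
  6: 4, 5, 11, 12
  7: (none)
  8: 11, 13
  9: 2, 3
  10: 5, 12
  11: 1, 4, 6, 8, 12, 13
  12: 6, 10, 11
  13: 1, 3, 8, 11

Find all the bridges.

none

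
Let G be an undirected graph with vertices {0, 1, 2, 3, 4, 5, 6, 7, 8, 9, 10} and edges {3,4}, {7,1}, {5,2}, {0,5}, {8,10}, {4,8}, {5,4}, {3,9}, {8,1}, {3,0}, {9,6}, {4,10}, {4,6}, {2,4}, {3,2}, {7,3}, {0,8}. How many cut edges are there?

0

The edges on the cycle 3-0-5-4-2-3 are not bridges since each lies on that cycle.
Every edge lies on some cycle, so there are no bridges.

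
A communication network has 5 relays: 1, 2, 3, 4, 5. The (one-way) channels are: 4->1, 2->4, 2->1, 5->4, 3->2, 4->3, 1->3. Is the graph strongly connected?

There is no directed path from 2 to 5, so the graph is not strongly connected.

No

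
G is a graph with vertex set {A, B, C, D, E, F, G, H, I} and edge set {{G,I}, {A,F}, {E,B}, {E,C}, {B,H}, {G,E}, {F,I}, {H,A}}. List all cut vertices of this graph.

E

Removing E increases the component count from 2 to 3, so E is a cut vertex.
By contrast removing I leaves 2 components; it is not a cut vertex. No other vertex is a cut vertex either.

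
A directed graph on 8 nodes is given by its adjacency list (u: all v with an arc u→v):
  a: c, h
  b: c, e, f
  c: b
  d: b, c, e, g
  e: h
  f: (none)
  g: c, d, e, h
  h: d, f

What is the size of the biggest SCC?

6

{b, c, d, e, g, h} are all mutually reachable — one SCC of size 6.
{f} is an SCC by itself.
{a} is an SCC by itself.
The largest has 6 vertices.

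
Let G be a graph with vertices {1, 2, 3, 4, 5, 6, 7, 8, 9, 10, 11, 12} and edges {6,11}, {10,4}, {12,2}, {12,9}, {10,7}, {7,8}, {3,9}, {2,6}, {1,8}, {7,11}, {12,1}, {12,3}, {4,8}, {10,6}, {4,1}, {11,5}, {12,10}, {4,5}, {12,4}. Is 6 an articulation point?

Deleting 6 leaves 1 component (was 1) (its neighbors 2, 10, 11 remain connected to each other), so 6 is not a cut vertex.

No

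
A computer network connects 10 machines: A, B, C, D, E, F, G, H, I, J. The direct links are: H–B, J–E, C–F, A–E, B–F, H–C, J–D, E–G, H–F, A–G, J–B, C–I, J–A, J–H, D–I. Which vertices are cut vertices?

J

Removing J increases the component count from 1 to 2, so J is a cut vertex.
By contrast removing H leaves 1 component; it is not a cut vertex. No other vertex is a cut vertex either.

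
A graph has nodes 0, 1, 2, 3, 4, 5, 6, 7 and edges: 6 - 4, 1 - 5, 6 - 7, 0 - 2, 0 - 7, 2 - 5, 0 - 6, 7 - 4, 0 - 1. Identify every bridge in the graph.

The edges on the cycle 0-1-5-2-0 are not bridges since each lies on that cycle.
Every edge lies on some cycle, so there are no bridges.

none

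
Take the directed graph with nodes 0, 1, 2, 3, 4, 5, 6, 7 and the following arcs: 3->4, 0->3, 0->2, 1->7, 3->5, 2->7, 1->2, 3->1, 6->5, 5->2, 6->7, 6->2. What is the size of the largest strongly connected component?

{3} is an SCC by itself.
{0} is an SCC by itself.
{5} is an SCC by itself.
{2} is an SCC by itself.
{1} is an SCC by itself.
(and 3 more singleton SCCs)
The largest has 1 vertex.

1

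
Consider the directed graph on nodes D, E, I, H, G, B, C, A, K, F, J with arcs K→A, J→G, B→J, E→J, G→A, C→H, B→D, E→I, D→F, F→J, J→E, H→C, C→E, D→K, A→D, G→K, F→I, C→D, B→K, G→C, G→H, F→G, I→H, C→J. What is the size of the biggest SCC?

10

{A, C, D, E, F, G, H, I, J, K} are all mutually reachable — one SCC of size 10.
{B} is an SCC by itself.
The largest has 10 vertices.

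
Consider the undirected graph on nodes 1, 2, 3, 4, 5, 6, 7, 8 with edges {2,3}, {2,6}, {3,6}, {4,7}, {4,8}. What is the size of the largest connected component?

3

5 is isolated — a component by itself.
1 is isolated — a component by itself.
Starting from 2 we can reach 2, 3, 6. That is one component of size 3.
Starting from 4 we can reach 4, 7, 8. That is one component of size 3.
The largest has 3 vertices.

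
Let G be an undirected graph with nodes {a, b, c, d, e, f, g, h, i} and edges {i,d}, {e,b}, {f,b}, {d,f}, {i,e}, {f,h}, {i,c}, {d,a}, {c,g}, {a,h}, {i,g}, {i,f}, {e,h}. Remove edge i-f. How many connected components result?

1

i and f are still connected via i-d-f, so the component count stays at 1.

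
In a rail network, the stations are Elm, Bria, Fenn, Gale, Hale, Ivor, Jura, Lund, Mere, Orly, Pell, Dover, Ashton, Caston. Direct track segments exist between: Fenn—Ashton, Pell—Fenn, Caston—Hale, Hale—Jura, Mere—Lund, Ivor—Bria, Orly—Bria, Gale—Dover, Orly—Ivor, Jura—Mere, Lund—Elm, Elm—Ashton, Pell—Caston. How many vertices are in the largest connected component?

9

Starting from Gale we can reach Gale, Dover. That is one component of size 2.
Starting from Bria we can reach Bria, Ivor, Orly. That is one component of size 3.
Starting from Elm we can reach Elm, Fenn, Hale, Jura, Lund, Mere, Pell, Ashton, Caston. That is one component of size 9.
The largest has 9 vertices.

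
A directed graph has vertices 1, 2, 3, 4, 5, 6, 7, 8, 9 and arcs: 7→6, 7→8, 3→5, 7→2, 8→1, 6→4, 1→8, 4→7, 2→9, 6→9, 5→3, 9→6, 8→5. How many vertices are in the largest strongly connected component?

{2, 4, 6, 7, 9} are all mutually reachable — one SCC of size 5.
{3, 5} are all mutually reachable — one SCC of size 2.
{1, 8} are all mutually reachable — one SCC of size 2.
The largest has 5 vertices.

5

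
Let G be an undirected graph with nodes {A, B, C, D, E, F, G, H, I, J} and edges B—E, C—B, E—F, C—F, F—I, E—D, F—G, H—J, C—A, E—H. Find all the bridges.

The edges on the cycle C-B-E-F-C are not bridges since each lies on that cycle.
But removing F—I disconnects F from I; removing F—G disconnects F from G; removing E—D disconnects E from D; removing J—H disconnects J from H — these are bridges.
In total 6 edges are bridges.

A-C, D-E, E-H, F-G, F-I, H-J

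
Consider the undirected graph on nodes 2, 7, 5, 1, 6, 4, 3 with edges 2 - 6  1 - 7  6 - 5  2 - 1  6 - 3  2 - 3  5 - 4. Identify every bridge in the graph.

1-2, 1-7, 4-5, 5-6

The edges on the cycle 2-6-3-2 are not bridges since each lies on that cycle.
But removing 5 - 4 disconnects 5 from 4; removing 6 - 5 disconnects 6 from 5; removing 1 - 7 disconnects 1 from 7; removing 2 - 1 disconnects 2 from 1 — these are bridges.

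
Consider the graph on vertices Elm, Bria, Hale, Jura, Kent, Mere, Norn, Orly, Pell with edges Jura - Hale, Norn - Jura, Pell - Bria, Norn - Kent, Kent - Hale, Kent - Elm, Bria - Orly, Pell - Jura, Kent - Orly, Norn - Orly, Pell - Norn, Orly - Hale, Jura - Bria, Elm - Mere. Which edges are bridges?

The edges on the cycle Pell-Norn-Kent-Hale-Jura-Pell are not bridges since each lies on that cycle.
But removing Mere - Elm disconnects Mere from Elm; removing Kent - Elm disconnects Kent from Elm — these are bridges.

Elm-Kent, Elm-Mere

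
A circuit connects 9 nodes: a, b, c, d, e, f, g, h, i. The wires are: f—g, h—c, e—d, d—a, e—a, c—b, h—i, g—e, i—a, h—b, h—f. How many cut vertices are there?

1

Removing h increases the component count from 1 to 2, so h is a cut vertex.
By contrast removing f leaves 1 component; it is not a cut vertex. No other vertex is a cut vertex either.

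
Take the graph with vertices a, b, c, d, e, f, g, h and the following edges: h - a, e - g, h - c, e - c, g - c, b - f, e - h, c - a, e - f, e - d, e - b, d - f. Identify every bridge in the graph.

The edges on the cycle e-h-a-c-e are not bridges since each lies on that cycle.
Every edge lies on some cycle, so there are no bridges.

none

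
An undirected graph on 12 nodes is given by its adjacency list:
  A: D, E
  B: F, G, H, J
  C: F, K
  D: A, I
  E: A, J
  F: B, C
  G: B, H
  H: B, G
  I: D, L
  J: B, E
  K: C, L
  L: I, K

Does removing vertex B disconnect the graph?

Yes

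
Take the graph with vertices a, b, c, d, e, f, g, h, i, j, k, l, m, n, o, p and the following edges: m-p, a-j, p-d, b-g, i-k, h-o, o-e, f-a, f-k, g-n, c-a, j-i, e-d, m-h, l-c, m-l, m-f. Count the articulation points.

Removing g increases the component count from 2 to 3, so g is a cut vertex.
Removing m increases the component count from 2 to 3, so m is a cut vertex.
By contrast removing e leaves 2 components; it is not a cut vertex. No other vertex is a cut vertex either.

2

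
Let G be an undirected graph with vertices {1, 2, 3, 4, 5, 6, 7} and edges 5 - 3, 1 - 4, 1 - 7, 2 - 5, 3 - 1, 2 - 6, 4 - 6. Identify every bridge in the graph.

The edges on the cycle 2-5-3-1-4-6-2 are not bridges since each lies on that cycle.
But removing 1 - 7 disconnects 1 from 7 — this is a bridge.

1-7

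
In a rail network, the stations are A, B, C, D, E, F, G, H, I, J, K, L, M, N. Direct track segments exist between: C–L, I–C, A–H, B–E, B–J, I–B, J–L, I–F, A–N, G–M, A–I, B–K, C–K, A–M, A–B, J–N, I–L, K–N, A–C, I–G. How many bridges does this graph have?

3

The edges on the cycle A-I-C-K-N-A are not bridges since each lies on that cycle.
But removing E–B disconnects E from B; removing I–F disconnects I from F; removing A–H disconnects A from H — these are bridges.
That makes 3 bridges.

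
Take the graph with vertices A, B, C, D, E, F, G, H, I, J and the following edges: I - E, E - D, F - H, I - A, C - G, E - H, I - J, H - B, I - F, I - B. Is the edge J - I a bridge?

Removing J - I leaves no path between J and I: the component count goes from 2 to 3. So it is a bridge.

Yes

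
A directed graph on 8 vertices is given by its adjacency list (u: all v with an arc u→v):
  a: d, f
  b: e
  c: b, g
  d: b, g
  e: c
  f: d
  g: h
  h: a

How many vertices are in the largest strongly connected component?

{a, b, c, d, e, f, g, h} are all mutually reachable — one SCC of size 8.
The largest has 8 vertices.

8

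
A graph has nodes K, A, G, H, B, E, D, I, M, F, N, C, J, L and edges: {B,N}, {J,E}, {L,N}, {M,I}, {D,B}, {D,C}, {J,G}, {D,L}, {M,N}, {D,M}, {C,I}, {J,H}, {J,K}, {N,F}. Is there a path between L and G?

No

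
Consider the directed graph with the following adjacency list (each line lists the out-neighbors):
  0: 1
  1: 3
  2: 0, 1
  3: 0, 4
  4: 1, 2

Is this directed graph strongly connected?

Yes

From 0 we can reach every vertex (0, 1, 2, 3, 4), and every vertex can reach 0 (0, 1, 2, 3, 4). So the whole graph is one strongly connected component.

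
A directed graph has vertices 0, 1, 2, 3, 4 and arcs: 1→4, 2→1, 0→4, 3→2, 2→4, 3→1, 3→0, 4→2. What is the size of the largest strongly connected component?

3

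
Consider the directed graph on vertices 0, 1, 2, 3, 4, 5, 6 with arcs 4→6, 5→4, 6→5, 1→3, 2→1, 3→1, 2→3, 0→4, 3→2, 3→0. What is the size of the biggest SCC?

3

{4, 5, 6} are all mutually reachable — one SCC of size 3.
{1, 2, 3} are all mutually reachable — one SCC of size 3.
{0} is an SCC by itself.
The largest has 3 vertices.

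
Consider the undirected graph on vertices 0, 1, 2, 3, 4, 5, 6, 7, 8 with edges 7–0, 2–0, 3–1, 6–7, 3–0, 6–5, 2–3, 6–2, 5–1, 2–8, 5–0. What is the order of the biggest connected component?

8

4 is isolated — a component by itself.
Starting from 0 we can reach 0, 1, 2, 3, 5, 6, 7, 8. That is one component of size 8.
The largest has 8 vertices.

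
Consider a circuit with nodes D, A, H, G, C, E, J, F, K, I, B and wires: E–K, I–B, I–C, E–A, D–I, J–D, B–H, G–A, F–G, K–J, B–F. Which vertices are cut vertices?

B, I

Removing B increases the component count from 1 to 2, so B is a cut vertex.
Removing I increases the component count from 1 to 2, so I is a cut vertex.
By contrast removing E leaves 1 component; it is not a cut vertex. No other vertex is a cut vertex either.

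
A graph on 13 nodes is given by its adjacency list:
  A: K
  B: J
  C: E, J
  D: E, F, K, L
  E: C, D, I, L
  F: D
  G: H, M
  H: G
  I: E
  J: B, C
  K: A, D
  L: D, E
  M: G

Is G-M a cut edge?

Yes

Removing G-M leaves no path between G and M: the component count goes from 2 to 3. So it is a bridge.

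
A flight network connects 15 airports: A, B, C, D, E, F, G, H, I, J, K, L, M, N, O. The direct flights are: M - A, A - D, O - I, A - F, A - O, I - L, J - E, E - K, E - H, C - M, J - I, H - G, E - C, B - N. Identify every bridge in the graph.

A-D, A-F, B-N, E-H, E-K, G-H, I-L

The edges on the cycle J-E-C-M-A-O-I-J are not bridges since each lies on that cycle.
But removing E - K disconnects E from K; removing B - N disconnects B from N; removing H - G disconnects H from G; removing H - E disconnects H from E — these are bridges.
In total 7 edges are bridges.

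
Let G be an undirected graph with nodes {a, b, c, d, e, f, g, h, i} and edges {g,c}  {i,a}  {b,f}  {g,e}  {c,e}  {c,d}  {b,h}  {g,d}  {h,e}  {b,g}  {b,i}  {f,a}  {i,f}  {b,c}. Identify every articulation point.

Removing b increases the component count from 1 to 2, so b is a cut vertex.
By contrast removing d leaves 1 component; it is not a cut vertex. No other vertex is a cut vertex either.

b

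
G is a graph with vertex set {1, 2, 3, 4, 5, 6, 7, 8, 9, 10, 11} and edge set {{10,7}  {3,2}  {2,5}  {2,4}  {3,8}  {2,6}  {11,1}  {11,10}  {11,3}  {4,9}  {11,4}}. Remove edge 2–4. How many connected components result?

2 and 4 are still connected via 2-3-11-4, so the component count stays at 1.

1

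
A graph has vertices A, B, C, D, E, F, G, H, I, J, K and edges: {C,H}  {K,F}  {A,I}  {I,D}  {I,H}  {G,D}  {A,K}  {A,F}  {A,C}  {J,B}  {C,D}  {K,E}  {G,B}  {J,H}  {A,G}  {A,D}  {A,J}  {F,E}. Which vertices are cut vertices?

A

Removing A increases the component count from 1 to 2, so A is a cut vertex.
By contrast removing K leaves 1 component; it is not a cut vertex. No other vertex is a cut vertex either.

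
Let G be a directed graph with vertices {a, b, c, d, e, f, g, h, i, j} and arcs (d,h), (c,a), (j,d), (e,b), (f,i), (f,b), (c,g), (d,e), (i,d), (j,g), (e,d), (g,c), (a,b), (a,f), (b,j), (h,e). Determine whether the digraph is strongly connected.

From f we can reach every vertex (a, b, c, d, e, f, g, h, i, j), and every vertex can reach f (a, b, c, d, e, f, g, h, i, j). So the whole graph is one strongly connected component.

Yes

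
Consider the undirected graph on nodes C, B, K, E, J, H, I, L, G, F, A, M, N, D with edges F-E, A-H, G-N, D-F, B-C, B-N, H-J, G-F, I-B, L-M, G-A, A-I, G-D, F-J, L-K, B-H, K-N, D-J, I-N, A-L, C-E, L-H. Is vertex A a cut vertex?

No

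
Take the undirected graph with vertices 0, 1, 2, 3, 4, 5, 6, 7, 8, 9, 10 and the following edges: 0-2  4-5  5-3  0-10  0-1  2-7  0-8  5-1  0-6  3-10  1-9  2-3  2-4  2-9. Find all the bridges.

The edges on the cycle 2-4-5-3-2 are not bridges since each lies on that cycle.
But removing 2-7 disconnects 2 from 7; removing 0-8 disconnects 0 from 8; removing 0-6 disconnects 0 from 6 — these are bridges.

0-6, 0-8, 2-7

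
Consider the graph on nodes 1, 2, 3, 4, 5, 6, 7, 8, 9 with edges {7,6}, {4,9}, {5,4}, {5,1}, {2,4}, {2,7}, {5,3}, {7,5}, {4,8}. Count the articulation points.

3

Removing 4 increases the component count from 1 to 3, so 4 is a cut vertex.
Removing 5 increases the component count from 1 to 3, so 5 is a cut vertex.
Removing 7 increases the component count from 1 to 2, so 7 is a cut vertex.
By contrast removing 1 leaves 1 component; it is not a cut vertex. No other vertex is a cut vertex either.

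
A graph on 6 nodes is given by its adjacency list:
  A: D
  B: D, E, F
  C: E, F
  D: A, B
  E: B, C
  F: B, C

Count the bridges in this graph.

The edges on the cycle B-E-C-F-B are not bridges since each lies on that cycle.
But removing D-A disconnects D from A; removing B-D disconnects B from D — these are bridges.
That makes 2 bridges.

2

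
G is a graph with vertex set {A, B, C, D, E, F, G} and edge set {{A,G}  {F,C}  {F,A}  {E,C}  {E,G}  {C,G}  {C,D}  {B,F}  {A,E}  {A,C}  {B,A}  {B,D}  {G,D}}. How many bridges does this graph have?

The edges on the cycle B-F-A-B are not bridges since each lies on that cycle.
Every edge lies on some cycle, so there are no bridges.

0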